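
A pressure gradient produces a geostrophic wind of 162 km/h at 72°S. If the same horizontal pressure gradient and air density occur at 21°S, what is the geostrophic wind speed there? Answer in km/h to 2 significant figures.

With the same pressure gradient and density, V_g ∝ 1/f ∝ 1/sin φ.
V₂ = V₁ · sin φ₁ / sin φ₂ = 162 × sin 72° / sin 21°
V₂ = 162 × 0.9511/0.3584 = 430 km/h

430 km/h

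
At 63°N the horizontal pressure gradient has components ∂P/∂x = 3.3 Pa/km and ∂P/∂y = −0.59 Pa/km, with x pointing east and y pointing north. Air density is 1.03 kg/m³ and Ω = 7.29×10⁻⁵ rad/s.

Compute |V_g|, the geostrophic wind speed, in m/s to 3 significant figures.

25.1 m/s

Coriolis parameter at 63°N:
f = 2Ω sin φ = 2 × 7.29×10⁻⁵ × sin 63° = 1.30×10⁻⁴ s⁻¹
Component geostrophic relations (x east, y north):
u_g = −(1/(fρ)) ∂P/∂y,  v_g = (1/(fρ)) ∂P/∂x
u_g = −(−0.59×10⁻³)/(1.30×10⁻⁴ × 1.03) = 4.41 m/s;  v_g = (3.3×10⁻³)/(1.30×10⁻⁴ × 1.03) = 24.7 m/s
|V_g| = √(u_g² + v_g²) = 25.1 m/s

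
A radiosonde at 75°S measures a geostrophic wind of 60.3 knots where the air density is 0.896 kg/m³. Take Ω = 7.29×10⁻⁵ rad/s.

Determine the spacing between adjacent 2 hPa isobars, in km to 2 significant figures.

Coriolis parameter at 75°S:
f = 2Ω sin φ = 2 × 7.29×10⁻⁵ × sin 75° = 1.41×10⁻⁴ s⁻¹
Wind speed in SI: 60.3 knots = 31.0 m/s
Geostrophic balance rearranged: |∂P/∂n| = f ρ V_g
|∂P/∂n| = 1.41×10⁻⁴ × 0.896 × 31.0 = 3.91×10⁻³ Pa/m
Isobar spacing: Δn = ΔP/|∂P/∂n| = 200 Pa / 3.91×10⁻³ Pa/m = 51093 m ≈ 51 km

51 km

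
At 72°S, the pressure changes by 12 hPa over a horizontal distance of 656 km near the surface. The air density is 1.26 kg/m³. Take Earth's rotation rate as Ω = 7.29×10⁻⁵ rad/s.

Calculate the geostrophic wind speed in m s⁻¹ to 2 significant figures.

Coriolis parameter at 72°S:
f = 2Ω sin φ = 2 × 7.29×10⁻⁵ × sin 72° = 1.39×10⁻⁴ s⁻¹
Pressure gradient: |∂P/∂n| = 1200 Pa / 656000 m = 1.83×10⁻³ Pa/m
Geostrophic balance (pressure-gradient force = Coriolis force):
V_g = (1/(fρ)) |∂P/∂n| = 1.83×10⁻³ / (1.39×10⁻⁴ × 1.26) = 10.5 m/s

10 m s⁻¹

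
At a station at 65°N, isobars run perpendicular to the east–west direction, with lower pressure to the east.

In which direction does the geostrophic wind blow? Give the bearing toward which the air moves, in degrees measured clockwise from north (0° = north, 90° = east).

The pressure-gradient force points toward the east (bearing 090°).
Geostrophic balance: in the Northern Hemisphere the Coriolis force deflects motion to the right, so the geostrophic wind blows 90° to the right of the pressure-gradient force (low pressure on the left).
Rotating 090° by 90° clockwise gives 180° — the wind blows toward the south.

180°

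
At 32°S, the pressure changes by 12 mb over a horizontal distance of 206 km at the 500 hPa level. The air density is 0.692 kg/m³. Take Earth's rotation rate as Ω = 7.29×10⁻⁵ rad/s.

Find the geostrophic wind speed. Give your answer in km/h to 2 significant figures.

Coriolis parameter at 32°S:
f = 2Ω sin φ = 2 × 7.29×10⁻⁵ × sin 32° = 7.73×10⁻⁵ s⁻¹
Pressure gradient: |∂P/∂n| = 1200 Pa / 206000 m = 5.83×10⁻³ Pa/m
Geostrophic balance (pressure-gradient force = Coriolis force):
V_g = (1/(fρ)) |∂P/∂n| = 5.83×10⁻³ / (7.73×10⁻⁵ × 0.692) = 109 m/s
Converting: 109 m/s × 3.6 = 390 km/h

390 km/h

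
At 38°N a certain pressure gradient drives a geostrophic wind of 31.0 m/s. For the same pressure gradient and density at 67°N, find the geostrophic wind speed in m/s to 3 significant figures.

With the same pressure gradient and density, V_g ∝ 1/f ∝ 1/sin φ.
V₂ = V₁ · sin φ₁ / sin φ₂ = 31.0 × sin 38° / sin 67°
V₂ = 31.0 × 0.6157/0.9205 = 20.7 m/s

20.7 m/s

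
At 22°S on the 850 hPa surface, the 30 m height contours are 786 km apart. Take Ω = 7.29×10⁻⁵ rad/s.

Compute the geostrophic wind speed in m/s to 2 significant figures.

6.9 m/s

Coriolis parameter at 22°S:
f = 2Ω sin φ = 2 × 7.29×10⁻⁵ × sin 22° = 5.46×10⁻⁵ s⁻¹
Height gradient: |∂Z/∂n| = 30 m / 786000 m = 3.82×10⁻⁵
On a pressure surface, geostrophic balance gives V_g = (g/f)|∂Z/∂n|:
V_g = 9.81 × 3.82×10⁻⁵ / 5.46×10⁻⁵ = 6.86 m/s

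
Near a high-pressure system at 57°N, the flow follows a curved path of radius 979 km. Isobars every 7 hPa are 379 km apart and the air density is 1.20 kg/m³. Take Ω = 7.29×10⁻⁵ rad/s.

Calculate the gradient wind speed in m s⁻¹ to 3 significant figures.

14.3 m s⁻¹

Coriolis parameter at 57°N:
f = 2Ω sin φ = 2 × 7.29×10⁻⁵ × sin 57° = 1.22×10⁻⁴ s⁻¹
Pressure gradient: |∂P/∂n| = 700 Pa / 379000 m = 1.85×10⁻³ Pa/m
Geostrophic speed: V_g = |∂P/∂n|/(fρ) = 1.85×10⁻³/(1.22×10⁻⁴ × 1.20) = 12.6 m/s
Around a high, pressure-gradient force acts outward with centrifugal, so Coriolis balances both:
fV = (1/ρ)|∂P/∂n| + V²/R  →  V² − fR·V + fR·V_g = 0
With fR = 1.22×10⁻⁴ × 979×10³ m = 120 m/s:
V = [fR − √((fR)² − 4 fR V_g)]/2 = [120 − √(120² − 4×120×12.6)]/2 = 14.3 m/s
Supergeostrophic (V > V_g = 12.6 m/s), as expected around a high.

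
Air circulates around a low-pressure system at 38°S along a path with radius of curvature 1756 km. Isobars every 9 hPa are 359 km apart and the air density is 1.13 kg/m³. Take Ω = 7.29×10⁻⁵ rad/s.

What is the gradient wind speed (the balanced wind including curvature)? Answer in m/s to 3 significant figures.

21.7 m/s

Coriolis parameter at 38°S:
f = 2Ω sin φ = 2 × 7.29×10⁻⁵ × sin 38° = 8.98×10⁻⁵ s⁻¹
Pressure gradient: |∂P/∂n| = 900 Pa / 359000 m = 2.51×10⁻³ Pa/m
Geostrophic speed: V_g = |∂P/∂n|/(fρ) = 2.51×10⁻³/(8.98×10⁻⁵ × 1.13) = 24.7 m/s
Around a low, centrifugal force acts outward with Coriolis, so pressure-gradient force balances both:
(1/ρ)|∂P/∂n| = fV + V²/R  →  V² + fR·V − fR·V_g = 0
With fR = 8.98×10⁻⁵ × 1756×10³ m = 158 m/s:
V = [−fR + √((fR)² + 4 fR V_g)]/2 = [−158 + √(158² + 4×158×24.7)]/2 = 21.7 m/s
Subgeostrophic (V < V_g = 24.7 m/s), as expected around a low.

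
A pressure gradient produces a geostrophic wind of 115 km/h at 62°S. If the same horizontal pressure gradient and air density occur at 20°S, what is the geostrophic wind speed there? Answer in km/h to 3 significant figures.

297 km/h

With the same pressure gradient and density, V_g ∝ 1/f ∝ 1/sin φ.
V₂ = V₁ · sin φ₁ / sin φ₂ = 115 × sin 62° / sin 20°
V₂ = 115 × 0.8829/0.3420 = 297 km/h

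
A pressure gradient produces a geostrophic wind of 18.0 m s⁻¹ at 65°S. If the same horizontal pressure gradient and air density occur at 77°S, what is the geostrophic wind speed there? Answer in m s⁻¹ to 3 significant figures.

With the same pressure gradient and density, V_g ∝ 1/f ∝ 1/sin φ.
V₂ = V₁ · sin φ₁ / sin φ₂ = 18.0 × sin 65° / sin 77°
V₂ = 18.0 × 0.9063/0.9744 = 16.7 m s⁻¹

16.7 m s⁻¹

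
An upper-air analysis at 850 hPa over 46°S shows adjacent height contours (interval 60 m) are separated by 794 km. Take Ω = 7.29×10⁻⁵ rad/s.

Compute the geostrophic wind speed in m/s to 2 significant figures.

Coriolis parameter at 46°S:
f = 2Ω sin φ = 2 × 7.29×10⁻⁵ × sin 46° = 1.05×10⁻⁴ s⁻¹
Height gradient: |∂Z/∂n| = 60 m / 794000 m = 7.56×10⁻⁵
On a pressure surface, geostrophic balance gives V_g = (g/f)|∂Z/∂n|:
V_g = 9.81 × 7.56×10⁻⁵ / 1.05×10⁻⁴ = 7.07 m/s

7.1 m/s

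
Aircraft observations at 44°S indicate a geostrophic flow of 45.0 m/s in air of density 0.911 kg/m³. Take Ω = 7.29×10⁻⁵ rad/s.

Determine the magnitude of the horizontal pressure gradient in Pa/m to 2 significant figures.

4.2×10⁻³ Pa/m

Coriolis parameter at 44°S:
f = 2Ω sin φ = 2 × 7.29×10⁻⁵ × sin 44° = 1.01×10⁻⁴ s⁻¹
Geostrophic balance rearranged: |∂P/∂n| = f ρ V_g
|∂P/∂n| = 1.01×10⁻⁴ × 0.911 × 45.0 = 4.15×10⁻³ Pa/m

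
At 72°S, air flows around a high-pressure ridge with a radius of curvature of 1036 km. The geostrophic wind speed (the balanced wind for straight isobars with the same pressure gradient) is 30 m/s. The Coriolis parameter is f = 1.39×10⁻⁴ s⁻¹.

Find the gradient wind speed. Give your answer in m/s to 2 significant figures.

43 m/s

Around a high, pressure-gradient force acts outward with centrifugal, so Coriolis balances both:
fV = (1/ρ)|∂P/∂n| + V²/R  →  V² − fR·V + fR·V_g = 0
With fR = 1.39×10⁻⁴ × 1036×10³ m = 144 m/s:
V = [fR − √((fR)² − 4 fR V_g)]/2 = [144 − √(144² − 4×144×30)]/2 = 42.6 m/s
Supergeostrophic (V > V_g = 30 m/s), as expected around a high.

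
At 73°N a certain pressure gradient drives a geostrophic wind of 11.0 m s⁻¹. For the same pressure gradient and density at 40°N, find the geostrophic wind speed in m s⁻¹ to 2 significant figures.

With the same pressure gradient and density, V_g ∝ 1/f ∝ 1/sin φ.
V₂ = V₁ · sin φ₁ / sin φ₂ = 11.0 × sin 73° / sin 40°
V₂ = 11.0 × 0.9563/0.6428 = 16 m s⁻¹

16 m s⁻¹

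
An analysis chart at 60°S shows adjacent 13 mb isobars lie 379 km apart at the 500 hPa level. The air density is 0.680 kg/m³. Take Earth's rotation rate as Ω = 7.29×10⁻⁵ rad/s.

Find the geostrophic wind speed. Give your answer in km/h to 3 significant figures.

Coriolis parameter at 60°S:
f = 2Ω sin φ = 2 × 7.29×10⁻⁵ × sin 60° = 1.26×10⁻⁴ s⁻¹
Pressure gradient: |∂P/∂n| = 1300 Pa / 379000 m = 3.43×10⁻³ Pa/m
Geostrophic balance (pressure-gradient force = Coriolis force):
V_g = (1/(fρ)) |∂P/∂n| = 3.43×10⁻³ / (1.26×10⁻⁴ × 0.680) = 39.9 m/s
Converting: 39.9 m/s × 3.6 = 144 km/h

144 km/h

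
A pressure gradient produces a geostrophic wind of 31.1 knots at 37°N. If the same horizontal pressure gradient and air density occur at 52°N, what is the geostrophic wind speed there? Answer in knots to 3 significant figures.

With the same pressure gradient and density, V_g ∝ 1/f ∝ 1/sin φ.
V₂ = V₁ · sin φ₁ / sin φ₂ = 31.1 × sin 37° / sin 52°
V₂ = 31.1 × 0.6018/0.7880 = 23.8 knots

23.8 knots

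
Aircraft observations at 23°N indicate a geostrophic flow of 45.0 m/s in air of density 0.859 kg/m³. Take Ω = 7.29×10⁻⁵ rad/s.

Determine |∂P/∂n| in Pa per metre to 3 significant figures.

2.20×10⁻³ Pa/m

Coriolis parameter at 23°N:
f = 2Ω sin φ = 2 × 7.29×10⁻⁵ × sin 23° = 5.70×10⁻⁵ s⁻¹
Geostrophic balance rearranged: |∂P/∂n| = f ρ V_g
|∂P/∂n| = 5.70×10⁻⁵ × 0.859 × 45.0 = 2.20×10⁻³ Pa/m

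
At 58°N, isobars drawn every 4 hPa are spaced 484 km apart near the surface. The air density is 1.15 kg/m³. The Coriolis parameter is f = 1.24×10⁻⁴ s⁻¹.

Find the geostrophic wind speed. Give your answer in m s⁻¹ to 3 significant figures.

Pressure gradient: |∂P/∂n| = 400 Pa / 484000 m = 8.26×10⁻⁴ Pa/m
Geostrophic balance (pressure-gradient force = Coriolis force):
V_g = (1/(fρ)) |∂P/∂n| = 8.26×10⁻⁴ / (1.24×10⁻⁴ × 1.15) = 5.80 m/s

5.80 m s⁻¹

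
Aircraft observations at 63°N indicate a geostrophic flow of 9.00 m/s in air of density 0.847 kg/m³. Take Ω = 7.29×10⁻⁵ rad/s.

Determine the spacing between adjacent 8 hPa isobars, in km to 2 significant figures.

Coriolis parameter at 63°N:
f = 2Ω sin φ = 2 × 7.29×10⁻⁵ × sin 63° = 1.30×10⁻⁴ s⁻¹
Geostrophic balance rearranged: |∂P/∂n| = f ρ V_g
|∂P/∂n| = 1.30×10⁻⁴ × 0.847 × 9.00 = 9.90×10⁻⁴ Pa/m
Isobar spacing: Δn = ΔP/|∂P/∂n| = 800 Pa / 9.90×10⁻⁴ Pa/m = 807841 m ≈ 810 km

810 km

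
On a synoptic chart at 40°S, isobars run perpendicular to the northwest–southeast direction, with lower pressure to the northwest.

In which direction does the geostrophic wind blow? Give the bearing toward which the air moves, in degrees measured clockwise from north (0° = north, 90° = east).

225°

The pressure-gradient force points toward the northwest (bearing 315°).
Geostrophic balance: in the Southern Hemisphere the Coriolis force deflects motion to the left, so the geostrophic wind blows 90° to the left of the pressure-gradient force (low pressure on the right).
Rotating 315° by 90° counterclockwise gives 225° — the wind blows toward the southwest.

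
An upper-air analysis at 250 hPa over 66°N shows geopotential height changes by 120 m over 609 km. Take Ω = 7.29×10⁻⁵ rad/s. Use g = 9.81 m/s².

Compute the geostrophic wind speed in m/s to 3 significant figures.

14.5 m/s

Coriolis parameter at 66°N:
f = 2Ω sin φ = 2 × 7.29×10⁻⁵ × sin 66° = 1.33×10⁻⁴ s⁻¹
Height gradient: |∂Z/∂n| = 120 m / 609000 m = 1.97×10⁻⁴
On a pressure surface, geostrophic balance gives V_g = (g/f)|∂Z/∂n|:
V_g = 9.81 × 1.97×10⁻⁴ / 1.33×10⁻⁴ = 14.5 m/s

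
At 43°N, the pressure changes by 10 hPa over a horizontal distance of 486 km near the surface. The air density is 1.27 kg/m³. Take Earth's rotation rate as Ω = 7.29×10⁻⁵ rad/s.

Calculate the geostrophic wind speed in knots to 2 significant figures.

Coriolis parameter at 43°N:
f = 2Ω sin φ = 2 × 7.29×10⁻⁵ × sin 43° = 9.94×10⁻⁵ s⁻¹
Pressure gradient: |∂P/∂n| = 1000 Pa / 486000 m = 2.06×10⁻³ Pa/m
Geostrophic balance (pressure-gradient force = Coriolis force):
V_g = (1/(fρ)) |∂P/∂n| = 2.06×10⁻³ / (9.94×10⁻⁵ × 1.27) = 16.3 m/s
Converting: 16.3 m/s × 1.944 = 32 knots

32 knots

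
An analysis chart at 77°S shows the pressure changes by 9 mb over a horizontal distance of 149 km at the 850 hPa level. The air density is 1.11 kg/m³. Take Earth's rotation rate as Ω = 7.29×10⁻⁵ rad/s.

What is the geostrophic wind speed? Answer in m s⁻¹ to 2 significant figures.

Coriolis parameter at 77°S:
f = 2Ω sin φ = 2 × 7.29×10⁻⁵ × sin 77° = 1.42×10⁻⁴ s⁻¹
Pressure gradient: |∂P/∂n| = 900 Pa / 149000 m = 6.04×10⁻³ Pa/m
Geostrophic balance (pressure-gradient force = Coriolis force):
V_g = (1/(fρ)) |∂P/∂n| = 6.04×10⁻³ / (1.42×10⁻⁴ × 1.11) = 38.3 m/s

38 m s⁻¹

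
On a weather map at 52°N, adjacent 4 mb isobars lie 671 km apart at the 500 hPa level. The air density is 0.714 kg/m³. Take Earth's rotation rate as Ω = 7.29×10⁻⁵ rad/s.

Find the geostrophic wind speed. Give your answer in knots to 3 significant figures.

14.1 knots

Coriolis parameter at 52°N:
f = 2Ω sin φ = 2 × 7.29×10⁻⁵ × sin 52° = 1.15×10⁻⁴ s⁻¹
Pressure gradient: |∂P/∂n| = 400 Pa / 671000 m = 5.96×10⁻⁴ Pa/m
Geostrophic balance (pressure-gradient force = Coriolis force):
V_g = (1/(fρ)) |∂P/∂n| = 5.96×10⁻⁴ / (1.15×10⁻⁴ × 0.714) = 7.27 m/s
Converting: 7.27 m/s × 1.944 = 14.1 knots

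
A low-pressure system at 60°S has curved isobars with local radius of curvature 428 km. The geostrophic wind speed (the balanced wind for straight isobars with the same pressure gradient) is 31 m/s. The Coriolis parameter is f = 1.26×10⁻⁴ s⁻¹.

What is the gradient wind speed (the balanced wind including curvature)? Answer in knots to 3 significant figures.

Around a low, centrifugal force acts outward with Coriolis, so pressure-gradient force balances both:
(1/ρ)|∂P/∂n| = fV + V²/R  →  V² + fR·V − fR·V_g = 0
With fR = 1.26×10⁻⁴ × 428×10³ m = 53.9 m/s:
V = [−fR + √((fR)² + 4 fR V_g)]/2 = [−53.9 + √(53.9² + 4×53.9×31)]/2 = 22 m/s
Subgeostrophic (V < V_g = 31 m/s), as expected around a low.
Converting: 22 m/s × 1.944 = 42.8 knots

42.8 knots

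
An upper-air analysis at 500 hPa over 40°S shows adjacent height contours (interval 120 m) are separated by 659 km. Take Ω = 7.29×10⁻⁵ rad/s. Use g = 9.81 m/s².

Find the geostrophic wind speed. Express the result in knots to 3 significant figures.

37.1 knots

Coriolis parameter at 40°S:
f = 2Ω sin φ = 2 × 7.29×10⁻⁵ × sin 40° = 9.37×10⁻⁵ s⁻¹
Height gradient: |∂Z/∂n| = 120 m / 659000 m = 1.82×10⁻⁴
On a pressure surface, geostrophic balance gives V_g = (g/f)|∂Z/∂n|:
V_g = 9.81 × 1.82×10⁻⁴ / 9.37×10⁻⁵ = 19.1 m/s
Converting: 19.1 m/s × 1.944 = 37.1 knots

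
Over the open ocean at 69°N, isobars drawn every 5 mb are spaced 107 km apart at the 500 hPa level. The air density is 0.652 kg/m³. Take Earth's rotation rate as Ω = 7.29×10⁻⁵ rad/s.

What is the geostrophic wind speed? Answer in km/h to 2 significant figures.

190 km/h

Coriolis parameter at 69°N:
f = 2Ω sin φ = 2 × 7.29×10⁻⁵ × sin 69° = 1.36×10⁻⁴ s⁻¹
Pressure gradient: |∂P/∂n| = 500 Pa / 107000 m = 4.67×10⁻³ Pa/m
Geostrophic balance (pressure-gradient force = Coriolis force):
V_g = (1/(fρ)) |∂P/∂n| = 4.67×10⁻³ / (1.36×10⁻⁴ × 0.652) = 52.7 m/s
Converting: 52.7 m/s × 3.6 = 190 km/h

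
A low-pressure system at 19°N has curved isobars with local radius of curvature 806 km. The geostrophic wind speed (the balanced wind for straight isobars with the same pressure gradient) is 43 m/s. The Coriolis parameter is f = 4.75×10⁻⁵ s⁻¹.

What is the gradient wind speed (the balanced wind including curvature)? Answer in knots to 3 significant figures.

Around a low, centrifugal force acts outward with Coriolis, so pressure-gradient force balances both:
(1/ρ)|∂P/∂n| = fV + V²/R  →  V² + fR·V − fR·V_g = 0
With fR = 4.75×10⁻⁵ × 806×10³ m = 38.3 m/s:
V = [−fR + √((fR)² + 4 fR V_g)]/2 = [−38.3 + √(38.3² + 4×38.3×43)]/2 = 25.7 m/s
Subgeostrophic (V < V_g = 43 m/s), as expected around a low.
Converting: 25.7 m/s × 1.944 = 50.0 knots

50.0 knots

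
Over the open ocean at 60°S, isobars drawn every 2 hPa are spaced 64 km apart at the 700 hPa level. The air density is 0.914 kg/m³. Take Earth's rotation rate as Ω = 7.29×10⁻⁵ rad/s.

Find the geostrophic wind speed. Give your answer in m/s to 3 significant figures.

27.1 m/s

Coriolis parameter at 60°S:
f = 2Ω sin φ = 2 × 7.29×10⁻⁵ × sin 60° = 1.26×10⁻⁴ s⁻¹
Pressure gradient: |∂P/∂n| = 200 Pa / 64000 m = 3.12×10⁻³ Pa/m
Geostrophic balance (pressure-gradient force = Coriolis force):
V_g = (1/(fρ)) |∂P/∂n| = 3.12×10⁻³ / (1.26×10⁻⁴ × 0.914) = 27.1 m/s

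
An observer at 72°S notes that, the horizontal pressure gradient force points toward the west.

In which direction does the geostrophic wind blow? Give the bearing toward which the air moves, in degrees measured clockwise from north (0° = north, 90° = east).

180°

The pressure-gradient force points toward the west (bearing 270°).
Geostrophic balance: in the Southern Hemisphere the Coriolis force deflects motion to the left, so the geostrophic wind blows 90° to the left of the pressure-gradient force (low pressure on the right).
Rotating 270° by 90° counterclockwise gives 180° — the wind blows toward the south.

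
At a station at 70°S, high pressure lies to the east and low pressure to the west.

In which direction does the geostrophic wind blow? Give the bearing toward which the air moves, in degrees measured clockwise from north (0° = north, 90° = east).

180°

The pressure-gradient force points toward the west (bearing 270°).
Geostrophic balance: in the Southern Hemisphere the Coriolis force deflects motion to the left, so the geostrophic wind blows 90° to the left of the pressure-gradient force (low pressure on the right).
Rotating 270° by 90° counterclockwise gives 180° — the wind blows toward the south.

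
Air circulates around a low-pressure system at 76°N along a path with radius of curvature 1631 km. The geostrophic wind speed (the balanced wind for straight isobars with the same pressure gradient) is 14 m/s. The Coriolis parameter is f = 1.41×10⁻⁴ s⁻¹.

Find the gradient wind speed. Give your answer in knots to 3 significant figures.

25.7 knots

Around a low, centrifugal force acts outward with Coriolis, so pressure-gradient force balances both:
(1/ρ)|∂P/∂n| = fV + V²/R  →  V² + fR·V − fR·V_g = 0
With fR = 1.41×10⁻⁴ × 1631×10³ m = 230 m/s:
V = [−fR + √((fR)² + 4 fR V_g)]/2 = [−230 + √(230² + 4×230×14)]/2 = 13.2 m/s
Subgeostrophic (V < V_g = 14 m/s), as expected around a low.
Converting: 13.2 m/s × 1.944 = 25.7 knots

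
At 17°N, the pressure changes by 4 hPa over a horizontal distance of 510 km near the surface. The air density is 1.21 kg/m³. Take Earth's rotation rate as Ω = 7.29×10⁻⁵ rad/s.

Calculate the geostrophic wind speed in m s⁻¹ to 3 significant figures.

15.2 m s⁻¹

Coriolis parameter at 17°N:
f = 2Ω sin φ = 2 × 7.29×10⁻⁵ × sin 17° = 4.26×10⁻⁵ s⁻¹
Pressure gradient: |∂P/∂n| = 400 Pa / 510000 m = 7.84×10⁻⁴ Pa/m
Geostrophic balance (pressure-gradient force = Coriolis force):
V_g = (1/(fρ)) |∂P/∂n| = 7.84×10⁻⁴ / (4.26×10⁻⁵ × 1.21) = 15.2 m/s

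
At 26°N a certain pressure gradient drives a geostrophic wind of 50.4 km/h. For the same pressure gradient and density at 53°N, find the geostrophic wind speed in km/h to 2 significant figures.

28 km/h

With the same pressure gradient and density, V_g ∝ 1/f ∝ 1/sin φ.
V₂ = V₁ · sin φ₁ / sin φ₂ = 50.4 × sin 26° / sin 53°
V₂ = 50.4 × 0.4384/0.7986 = 28 km/h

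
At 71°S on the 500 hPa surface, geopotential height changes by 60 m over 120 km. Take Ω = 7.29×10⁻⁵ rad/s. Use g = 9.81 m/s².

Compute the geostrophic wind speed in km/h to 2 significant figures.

Coriolis parameter at 71°S:
f = 2Ω sin φ = 2 × 7.29×10⁻⁵ × sin 71° = 1.38×10⁻⁴ s⁻¹
Height gradient: |∂Z/∂n| = 60 m / 120000 m = 5.00×10⁻⁴
On a pressure surface, geostrophic balance gives V_g = (g/f)|∂Z/∂n|:
V_g = 9.81 × 5.00×10⁻⁴ / 1.38×10⁻⁴ = 35.6 m/s
Converting: 35.6 m/s × 3.6 = 130 km/h

130 km/h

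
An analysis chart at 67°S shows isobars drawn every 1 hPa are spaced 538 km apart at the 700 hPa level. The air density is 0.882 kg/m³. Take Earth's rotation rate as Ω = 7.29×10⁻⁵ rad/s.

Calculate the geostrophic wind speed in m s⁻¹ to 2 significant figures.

Coriolis parameter at 67°S:
f = 2Ω sin φ = 2 × 7.29×10⁻⁵ × sin 67° = 1.34×10⁻⁴ s⁻¹
Pressure gradient: |∂P/∂n| = 100 Pa / 538000 m = 1.86×10⁻⁴ Pa/m
Geostrophic balance (pressure-gradient force = Coriolis force):
V_g = (1/(fρ)) |∂P/∂n| = 1.86×10⁻⁴ / (1.34×10⁻⁴ × 0.882) = 1.57 m/s

1.6 m s⁻¹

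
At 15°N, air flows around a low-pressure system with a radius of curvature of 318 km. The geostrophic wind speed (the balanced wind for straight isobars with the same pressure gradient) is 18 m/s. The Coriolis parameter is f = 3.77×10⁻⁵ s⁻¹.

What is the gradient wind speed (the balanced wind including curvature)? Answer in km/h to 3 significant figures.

Around a low, centrifugal force acts outward with Coriolis, so pressure-gradient force balances both:
(1/ρ)|∂P/∂n| = fV + V²/R  →  V² + fR·V − fR·V_g = 0
With fR = 3.77×10⁻⁵ × 318×10³ m = 12.0 m/s:
V = [−fR + √((fR)² + 4 fR V_g)]/2 = [−12.0 + √(12.0² + 4×12.0×18)]/2 = 9.87 m/s
Subgeostrophic (V < V_g = 18 m/s), as expected around a low.
Converting: 9.87 m/s × 3.6 = 35.5 km/h

35.5 km/h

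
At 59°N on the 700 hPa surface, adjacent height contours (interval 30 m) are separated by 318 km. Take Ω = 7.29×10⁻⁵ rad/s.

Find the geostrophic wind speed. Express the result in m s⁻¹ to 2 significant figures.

7.4 m s⁻¹

Coriolis parameter at 59°N:
f = 2Ω sin φ = 2 × 7.29×10⁻⁵ × sin 59° = 1.25×10⁻⁴ s⁻¹
Height gradient: |∂Z/∂n| = 30 m / 318000 m = 9.43×10⁻⁵
On a pressure surface, geostrophic balance gives V_g = (g/f)|∂Z/∂n|:
V_g = 9.81 × 9.43×10⁻⁵ / 1.25×10⁻⁴ = 7.41 m/s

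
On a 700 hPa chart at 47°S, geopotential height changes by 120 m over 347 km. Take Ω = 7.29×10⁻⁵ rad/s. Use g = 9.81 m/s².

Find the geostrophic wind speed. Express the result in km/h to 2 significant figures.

Coriolis parameter at 47°S:
f = 2Ω sin φ = 2 × 7.29×10⁻⁵ × sin 47° = 1.07×10⁻⁴ s⁻¹
Height gradient: |∂Z/∂n| = 120 m / 347000 m = 3.46×10⁻⁴
On a pressure surface, geostrophic balance gives V_g = (g/f)|∂Z/∂n|:
V_g = 9.81 × 3.46×10⁻⁴ / 1.07×10⁻⁴ = 31.8 m/s
Converting: 31.8 m/s × 3.6 = 110 km/h

110 km/h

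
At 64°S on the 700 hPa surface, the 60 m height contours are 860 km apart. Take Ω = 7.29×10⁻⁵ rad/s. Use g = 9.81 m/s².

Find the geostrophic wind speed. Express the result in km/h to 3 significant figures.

18.8 km/h

Coriolis parameter at 64°S:
f = 2Ω sin φ = 2 × 7.29×10⁻⁵ × sin 64° = 1.31×10⁻⁴ s⁻¹
Height gradient: |∂Z/∂n| = 60 m / 860000 m = 6.98×10⁻⁵
On a pressure surface, geostrophic balance gives V_g = (g/f)|∂Z/∂n|:
V_g = 9.81 × 6.98×10⁻⁵ / 1.31×10⁻⁴ = 5.22 m/s
Converting: 5.22 m/s × 3.6 = 18.8 km/h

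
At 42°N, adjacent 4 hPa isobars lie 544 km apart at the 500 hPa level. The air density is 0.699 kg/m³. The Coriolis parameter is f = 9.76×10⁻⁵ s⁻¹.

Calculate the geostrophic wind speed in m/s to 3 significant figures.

10.8 m/s

Pressure gradient: |∂P/∂n| = 400 Pa / 544000 m = 7.35×10⁻⁴ Pa/m
Geostrophic balance (pressure-gradient force = Coriolis force):
V_g = (1/(fρ)) |∂P/∂n| = 7.35×10⁻⁴ / (9.76×10⁻⁵ × 0.699) = 10.8 m/s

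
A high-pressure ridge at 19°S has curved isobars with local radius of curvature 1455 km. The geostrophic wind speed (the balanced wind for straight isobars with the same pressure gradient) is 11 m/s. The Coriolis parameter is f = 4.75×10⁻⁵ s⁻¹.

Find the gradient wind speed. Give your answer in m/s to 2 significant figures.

14 m/s

Around a high, pressure-gradient force acts outward with centrifugal, so Coriolis balances both:
fV = (1/ρ)|∂P/∂n| + V²/R  →  V² − fR·V + fR·V_g = 0
With fR = 4.75×10⁻⁵ × 1455×10³ m = 69.1 m/s:
V = [fR − √((fR)² − 4 fR V_g)]/2 = [69.1 − √(69.1² − 4×69.1×11)]/2 = 13.7 m/s
Supergeostrophic (V > V_g = 11 m/s), as expected around a high.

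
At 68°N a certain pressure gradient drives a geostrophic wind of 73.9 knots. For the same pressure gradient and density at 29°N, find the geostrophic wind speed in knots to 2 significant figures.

140 knots

With the same pressure gradient and density, V_g ∝ 1/f ∝ 1/sin φ.
V₂ = V₁ · sin φ₁ / sin φ₂ = 73.9 × sin 68° / sin 29°
V₂ = 73.9 × 0.9272/0.4848 = 140 knots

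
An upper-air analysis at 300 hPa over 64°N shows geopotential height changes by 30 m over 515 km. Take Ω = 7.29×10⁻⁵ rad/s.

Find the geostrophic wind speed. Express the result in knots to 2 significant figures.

8.5 knots

Coriolis parameter at 64°N:
f = 2Ω sin φ = 2 × 7.29×10⁻⁵ × sin 64° = 1.31×10⁻⁴ s⁻¹
Height gradient: |∂Z/∂n| = 30 m / 515000 m = 5.83×10⁻⁵
On a pressure surface, geostrophic balance gives V_g = (g/f)|∂Z/∂n|:
V_g = 9.81 × 5.83×10⁻⁵ / 1.31×10⁻⁴ = 4.36 m/s
Converting: 4.36 m/s × 1.944 = 8.5 knots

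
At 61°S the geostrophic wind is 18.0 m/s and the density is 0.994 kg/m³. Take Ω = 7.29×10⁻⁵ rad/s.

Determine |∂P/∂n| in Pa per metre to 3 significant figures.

Coriolis parameter at 61°S:
f = 2Ω sin φ = 2 × 7.29×10⁻⁵ × sin 61° = 1.28×10⁻⁴ s⁻¹
Geostrophic balance rearranged: |∂P/∂n| = f ρ V_g
|∂P/∂n| = 1.28×10⁻⁴ × 0.994 × 18.0 = 2.28×10⁻³ Pa/m

2.28×10⁻³ Pa/m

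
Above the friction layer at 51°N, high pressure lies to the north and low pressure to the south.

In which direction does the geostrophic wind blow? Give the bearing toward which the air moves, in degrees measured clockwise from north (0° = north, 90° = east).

270°

The pressure-gradient force points toward the south (bearing 180°).
Geostrophic balance: in the Northern Hemisphere the Coriolis force deflects motion to the right, so the geostrophic wind blows 90° to the right of the pressure-gradient force (low pressure on the left).
Rotating 180° by 90° clockwise gives 270° — the wind blows toward the west.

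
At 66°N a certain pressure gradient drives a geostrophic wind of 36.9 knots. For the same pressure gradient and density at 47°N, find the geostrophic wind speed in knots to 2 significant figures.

46 knots

With the same pressure gradient and density, V_g ∝ 1/f ∝ 1/sin φ.
V₂ = V₁ · sin φ₁ / sin φ₂ = 36.9 × sin 66° / sin 47°
V₂ = 36.9 × 0.9135/0.7314 = 46 knots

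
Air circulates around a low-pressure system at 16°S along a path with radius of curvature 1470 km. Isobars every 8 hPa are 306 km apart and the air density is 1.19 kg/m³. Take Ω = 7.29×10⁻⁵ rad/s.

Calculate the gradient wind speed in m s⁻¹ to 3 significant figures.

Coriolis parameter at 16°S:
f = 2Ω sin φ = 2 × 7.29×10⁻⁵ × sin 16° = 4.02×10⁻⁵ s⁻¹
Pressure gradient: |∂P/∂n| = 800 Pa / 306000 m = 2.61×10⁻³ Pa/m
Geostrophic speed: V_g = |∂P/∂n|/(fρ) = 2.61×10⁻³/(4.02×10⁻⁵ × 1.19) = 54.7 m/s
Around a low, centrifugal force acts outward with Coriolis, so pressure-gradient force balances both:
(1/ρ)|∂P/∂n| = fV + V²/R  →  V² + fR·V − fR·V_g = 0
With fR = 4.02×10⁻⁵ × 1470×10³ m = 59.1 m/s:
V = [−fR + √((fR)² + 4 fR V_g)]/2 = [−59.1 + √(59.1² + 4×59.1×54.7)]/2 = 34.5 m/s
Subgeostrophic (V < V_g = 54.7 m/s), as expected around a low.

34.5 m s⁻¹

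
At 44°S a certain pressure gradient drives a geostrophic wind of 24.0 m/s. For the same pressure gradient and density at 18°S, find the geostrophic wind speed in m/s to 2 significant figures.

54 m/s

With the same pressure gradient and density, V_g ∝ 1/f ∝ 1/sin φ.
V₂ = V₁ · sin φ₁ / sin φ₂ = 24.0 × sin 44° / sin 18°
V₂ = 24.0 × 0.6947/0.3090 = 54 m/s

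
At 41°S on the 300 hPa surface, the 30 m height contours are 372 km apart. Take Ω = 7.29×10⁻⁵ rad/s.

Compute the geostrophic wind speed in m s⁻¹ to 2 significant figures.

8.3 m s⁻¹

Coriolis parameter at 41°S:
f = 2Ω sin φ = 2 × 7.29×10⁻⁵ × sin 41° = 9.57×10⁻⁵ s⁻¹
Height gradient: |∂Z/∂n| = 30 m / 372000 m = 8.06×10⁻⁵
On a pressure surface, geostrophic balance gives V_g = (g/f)|∂Z/∂n|:
V_g = 9.81 × 8.06×10⁻⁵ / 9.57×10⁻⁵ = 8.27 m/s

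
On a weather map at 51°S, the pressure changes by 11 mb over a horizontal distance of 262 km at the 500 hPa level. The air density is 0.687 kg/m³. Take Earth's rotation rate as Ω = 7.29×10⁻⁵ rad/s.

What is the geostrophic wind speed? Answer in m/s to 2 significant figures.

54 m/s

Coriolis parameter at 51°S:
f = 2Ω sin φ = 2 × 7.29×10⁻⁵ × sin 51° = 1.13×10⁻⁴ s⁻¹
Pressure gradient: |∂P/∂n| = 1100 Pa / 262000 m = 4.20×10⁻³ Pa/m
Geostrophic balance (pressure-gradient force = Coriolis force):
V_g = (1/(fρ)) |∂P/∂n| = 4.20×10⁻³ / (1.13×10⁻⁴ × 0.687) = 53.9 m/s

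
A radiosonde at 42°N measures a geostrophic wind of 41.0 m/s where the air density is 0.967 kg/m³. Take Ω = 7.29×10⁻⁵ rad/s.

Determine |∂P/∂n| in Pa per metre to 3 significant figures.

3.87×10⁻³ Pa/m

Coriolis parameter at 42°N:
f = 2Ω sin φ = 2 × 7.29×10⁻⁵ × sin 42° = 9.76×10⁻⁵ s⁻¹
Geostrophic balance rearranged: |∂P/∂n| = f ρ V_g
|∂P/∂n| = 9.76×10⁻⁵ × 0.967 × 41.0 = 3.87×10⁻³ Pa/m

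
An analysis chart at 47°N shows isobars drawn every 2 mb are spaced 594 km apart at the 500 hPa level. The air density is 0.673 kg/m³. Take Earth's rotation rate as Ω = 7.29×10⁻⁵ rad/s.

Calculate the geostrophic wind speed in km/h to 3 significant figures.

Coriolis parameter at 47°N:
f = 2Ω sin φ = 2 × 7.29×10⁻⁵ × sin 47° = 1.07×10⁻⁴ s⁻¹
Pressure gradient: |∂P/∂n| = 200 Pa / 594000 m = 3.37×10⁻⁴ Pa/m
Geostrophic balance (pressure-gradient force = Coriolis force):
V_g = (1/(fρ)) |∂P/∂n| = 3.37×10⁻⁴ / (1.07×10⁻⁴ × 0.673) = 4.69 m/s
Converting: 4.69 m/s × 3.6 = 16.9 km/h

16.9 km/h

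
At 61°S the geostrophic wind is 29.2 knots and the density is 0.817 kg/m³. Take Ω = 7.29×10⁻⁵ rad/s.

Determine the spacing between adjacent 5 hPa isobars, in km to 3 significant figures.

Coriolis parameter at 61°S:
f = 2Ω sin φ = 2 × 7.29×10⁻⁵ × sin 61° = 1.28×10⁻⁴ s⁻¹
Wind speed in SI: 29.2 knots = 15.0 m/s
Geostrophic balance rearranged: |∂P/∂n| = f ρ V_g
|∂P/∂n| = 1.28×10⁻⁴ × 0.817 × 15.0 = 1.57×10⁻³ Pa/m
Isobar spacing: Δn = ΔP/|∂P/∂n| = 500 Pa / 1.57×10⁻³ Pa/m = 319485 m ≈ 319 km

319 km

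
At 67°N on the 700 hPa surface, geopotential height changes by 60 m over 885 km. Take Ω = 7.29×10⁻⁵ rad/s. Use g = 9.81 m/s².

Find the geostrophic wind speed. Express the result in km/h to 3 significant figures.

17.8 km/h

Coriolis parameter at 67°N:
f = 2Ω sin φ = 2 × 7.29×10⁻⁵ × sin 67° = 1.34×10⁻⁴ s⁻¹
Height gradient: |∂Z/∂n| = 60 m / 885000 m = 6.78×10⁻⁵
On a pressure surface, geostrophic balance gives V_g = (g/f)|∂Z/∂n|:
V_g = 9.81 × 6.78×10⁻⁵ / 1.34×10⁻⁴ = 4.96 m/s
Converting: 4.96 m/s × 3.6 = 17.8 km/h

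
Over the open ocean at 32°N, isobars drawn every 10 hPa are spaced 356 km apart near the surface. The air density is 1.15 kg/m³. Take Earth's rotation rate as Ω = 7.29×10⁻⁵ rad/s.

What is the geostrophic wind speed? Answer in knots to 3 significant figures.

Coriolis parameter at 32°N:
f = 2Ω sin φ = 2 × 7.29×10⁻⁵ × sin 32° = 7.73×10⁻⁵ s⁻¹
Pressure gradient: |∂P/∂n| = 1000 Pa / 356000 m = 2.81×10⁻³ Pa/m
Geostrophic balance (pressure-gradient force = Coriolis force):
V_g = (1/(fρ)) |∂P/∂n| = 2.81×10⁻³ / (7.73×10⁻⁵ × 1.15) = 31.6 m/s
Converting: 31.6 m/s × 1.944 = 61.5 knots

61.5 knots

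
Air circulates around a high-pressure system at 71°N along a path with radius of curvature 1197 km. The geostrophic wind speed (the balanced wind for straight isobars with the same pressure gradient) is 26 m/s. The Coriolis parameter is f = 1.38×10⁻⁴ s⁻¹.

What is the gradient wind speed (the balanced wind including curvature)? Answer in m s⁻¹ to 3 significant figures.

Around a high, pressure-gradient force acts outward with centrifugal, so Coriolis balances both:
fV = (1/ρ)|∂P/∂n| + V²/R  →  V² − fR·V + fR·V_g = 0
With fR = 1.38×10⁻⁴ × 1197×10³ m = 165 m/s:
V = [fR − √((fR)² − 4 fR V_g)]/2 = [165 − √(165² − 4×165×26)]/2 = 32.3 m/s
Supergeostrophic (V > V_g = 26 m/s), as expected around a high.

32.3 m s⁻¹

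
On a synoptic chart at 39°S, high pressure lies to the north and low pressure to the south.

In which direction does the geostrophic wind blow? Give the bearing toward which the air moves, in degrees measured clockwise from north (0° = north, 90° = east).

090°

The pressure-gradient force points toward the south (bearing 180°).
Geostrophic balance: in the Southern Hemisphere the Coriolis force deflects motion to the left, so the geostrophic wind blows 90° to the left of the pressure-gradient force (low pressure on the right).
Rotating 180° by 90° counterclockwise gives 090° — the wind blows toward the east.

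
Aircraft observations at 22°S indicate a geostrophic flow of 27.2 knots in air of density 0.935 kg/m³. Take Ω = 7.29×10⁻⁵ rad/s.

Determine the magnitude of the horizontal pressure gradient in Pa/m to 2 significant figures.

7.1×10⁻⁴ Pa/m

Coriolis parameter at 22°S:
f = 2Ω sin φ = 2 × 7.29×10⁻⁵ × sin 22° = 5.46×10⁻⁵ s⁻¹
Wind speed in SI: 27.2 knots = 14.0 m/s
Geostrophic balance rearranged: |∂P/∂n| = f ρ V_g
|∂P/∂n| = 5.46×10⁻⁵ × 0.935 × 14.0 = 7.15×10⁻⁴ Pa/m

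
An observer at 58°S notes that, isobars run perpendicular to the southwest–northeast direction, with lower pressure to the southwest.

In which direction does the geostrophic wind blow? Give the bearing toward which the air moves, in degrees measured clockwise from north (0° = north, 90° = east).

The pressure-gradient force points toward the southwest (bearing 225°).
Geostrophic balance: in the Southern Hemisphere the Coriolis force deflects motion to the left, so the geostrophic wind blows 90° to the left of the pressure-gradient force (low pressure on the right).
Rotating 225° by 90° counterclockwise gives 135° — the wind blows toward the southeast.

135°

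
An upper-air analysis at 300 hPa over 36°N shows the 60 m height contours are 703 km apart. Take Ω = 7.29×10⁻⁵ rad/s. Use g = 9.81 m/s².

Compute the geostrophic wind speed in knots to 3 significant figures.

Coriolis parameter at 36°N:
f = 2Ω sin φ = 2 × 7.29×10⁻⁵ × sin 36° = 8.57×10⁻⁵ s⁻¹
Height gradient: |∂Z/∂n| = 60 m / 703000 m = 8.53×10⁻⁵
On a pressure surface, geostrophic balance gives V_g = (g/f)|∂Z/∂n|:
V_g = 9.81 × 8.53×10⁻⁵ / 8.57×10⁻⁵ = 9.77 m/s
Converting: 9.77 m/s × 1.944 = 19.0 knots

19.0 knots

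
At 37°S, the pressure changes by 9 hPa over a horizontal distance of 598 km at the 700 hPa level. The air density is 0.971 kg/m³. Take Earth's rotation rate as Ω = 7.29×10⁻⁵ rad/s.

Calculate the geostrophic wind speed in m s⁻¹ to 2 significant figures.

18 m s⁻¹

Coriolis parameter at 37°S:
f = 2Ω sin φ = 2 × 7.29×10⁻⁵ × sin 37° = 8.77×10⁻⁵ s⁻¹
Pressure gradient: |∂P/∂n| = 900 Pa / 598000 m = 1.51×10⁻³ Pa/m
Geostrophic balance (pressure-gradient force = Coriolis force):
V_g = (1/(fρ)) |∂P/∂n| = 1.51×10⁻³ / (8.77×10⁻⁵ × 0.971) = 17.7 m/s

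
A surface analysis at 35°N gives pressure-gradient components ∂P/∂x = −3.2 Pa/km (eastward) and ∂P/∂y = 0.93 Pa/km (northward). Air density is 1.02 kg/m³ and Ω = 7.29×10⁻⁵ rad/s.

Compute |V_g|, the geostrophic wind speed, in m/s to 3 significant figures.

39.1 m/s

Coriolis parameter at 35°N:
f = 2Ω sin φ = 2 × 7.29×10⁻⁵ × sin 35° = 8.36×10⁻⁵ s⁻¹
Component geostrophic relations (x east, y north):
u_g = −(1/(fρ)) ∂P/∂y,  v_g = (1/(fρ)) ∂P/∂x
u_g = −(0.93×10⁻³)/(8.36×10⁻⁵ × 1.02) = −10.9 m/s;  v_g = (−3.2×10⁻³)/(8.36×10⁻⁵ × 1.02) = −37.5 m/s
|V_g| = √(u_g² + v_g²) = 39.1 m/s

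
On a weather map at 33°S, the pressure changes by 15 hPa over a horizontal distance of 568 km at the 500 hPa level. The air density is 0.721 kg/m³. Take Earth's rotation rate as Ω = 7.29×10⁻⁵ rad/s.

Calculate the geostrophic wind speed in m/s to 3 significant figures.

46.1 m/s

Coriolis parameter at 33°S:
f = 2Ω sin φ = 2 × 7.29×10⁻⁵ × sin 33° = 7.94×10⁻⁵ s⁻¹
Pressure gradient: |∂P/∂n| = 1500 Pa / 568000 m = 2.64×10⁻³ Pa/m
Geostrophic balance (pressure-gradient force = Coriolis force):
V_g = (1/(fρ)) |∂P/∂n| = 2.64×10⁻³ / (7.94×10⁻⁵ × 0.721) = 46.1 m/s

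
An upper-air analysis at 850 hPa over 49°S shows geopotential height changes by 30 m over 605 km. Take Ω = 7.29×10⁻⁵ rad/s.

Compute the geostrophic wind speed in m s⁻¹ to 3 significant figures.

4.42 m s⁻¹

Coriolis parameter at 49°S:
f = 2Ω sin φ = 2 × 7.29×10⁻⁵ × sin 49° = 1.10×10⁻⁴ s⁻¹
Height gradient: |∂Z/∂n| = 30 m / 605000 m = 4.96×10⁻⁵
On a pressure surface, geostrophic balance gives V_g = (g/f)|∂Z/∂n|:
V_g = 9.81 × 4.96×10⁻⁵ / 1.10×10⁻⁴ = 4.42 m/s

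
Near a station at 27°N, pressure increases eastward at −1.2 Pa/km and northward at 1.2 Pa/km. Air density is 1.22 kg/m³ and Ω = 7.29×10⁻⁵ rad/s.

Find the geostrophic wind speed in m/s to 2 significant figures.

Coriolis parameter at 27°N:
f = 2Ω sin φ = 2 × 7.29×10⁻⁵ × sin 27° = 6.62×10⁻⁵ s⁻¹
Component geostrophic relations (x east, y north):
u_g = −(1/(fρ)) ∂P/∂y,  v_g = (1/(fρ)) ∂P/∂x
u_g = −(1.2×10⁻³)/(6.62×10⁻⁵ × 1.22) = −14.9 m/s;  v_g = (−1.2×10⁻³)/(6.62×10⁻⁵ × 1.22) = −14.9 m/s
|V_g| = √(u_g² + v_g²) = 21.0 m/s

21 m/s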